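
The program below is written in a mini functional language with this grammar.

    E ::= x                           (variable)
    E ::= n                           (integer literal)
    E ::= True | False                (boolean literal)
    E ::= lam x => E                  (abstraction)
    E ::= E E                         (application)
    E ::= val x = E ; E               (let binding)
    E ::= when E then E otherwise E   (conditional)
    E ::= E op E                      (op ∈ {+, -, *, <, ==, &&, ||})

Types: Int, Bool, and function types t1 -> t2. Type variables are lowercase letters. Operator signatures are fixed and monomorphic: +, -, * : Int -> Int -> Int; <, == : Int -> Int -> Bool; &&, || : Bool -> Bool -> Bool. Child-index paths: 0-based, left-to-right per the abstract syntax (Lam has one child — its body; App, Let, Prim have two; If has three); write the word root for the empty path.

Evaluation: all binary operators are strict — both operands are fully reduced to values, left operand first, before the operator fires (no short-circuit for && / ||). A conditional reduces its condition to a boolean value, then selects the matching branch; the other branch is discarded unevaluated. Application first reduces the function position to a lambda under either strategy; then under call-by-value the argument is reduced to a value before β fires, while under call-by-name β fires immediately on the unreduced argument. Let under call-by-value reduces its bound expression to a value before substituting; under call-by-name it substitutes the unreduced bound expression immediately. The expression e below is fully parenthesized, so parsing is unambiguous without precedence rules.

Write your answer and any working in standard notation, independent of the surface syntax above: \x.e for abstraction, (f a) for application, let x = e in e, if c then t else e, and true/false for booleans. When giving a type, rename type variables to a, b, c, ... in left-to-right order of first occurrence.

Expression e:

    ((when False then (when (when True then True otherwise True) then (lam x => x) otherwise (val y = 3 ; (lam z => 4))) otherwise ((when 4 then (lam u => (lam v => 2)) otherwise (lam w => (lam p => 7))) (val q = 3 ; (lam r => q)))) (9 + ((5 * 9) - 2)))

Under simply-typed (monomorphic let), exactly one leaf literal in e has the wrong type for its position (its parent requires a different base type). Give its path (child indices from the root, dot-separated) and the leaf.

Answer: 0.2.0.0 : 4

Trace:
  unify Bool ~ Bool
  unify Bool ~ Bool
  unify Bool ~ Bool
  unify Bool ~ Bool
x : a
\x._ : a -> a
let y : Int
\z._ : b -> Int
  unify a -> a ~ b -> Int
  unify a ~ b
  unify b ~ Int
  unify Int ~ Bool
  FAIL: mismatch Int ~ Bool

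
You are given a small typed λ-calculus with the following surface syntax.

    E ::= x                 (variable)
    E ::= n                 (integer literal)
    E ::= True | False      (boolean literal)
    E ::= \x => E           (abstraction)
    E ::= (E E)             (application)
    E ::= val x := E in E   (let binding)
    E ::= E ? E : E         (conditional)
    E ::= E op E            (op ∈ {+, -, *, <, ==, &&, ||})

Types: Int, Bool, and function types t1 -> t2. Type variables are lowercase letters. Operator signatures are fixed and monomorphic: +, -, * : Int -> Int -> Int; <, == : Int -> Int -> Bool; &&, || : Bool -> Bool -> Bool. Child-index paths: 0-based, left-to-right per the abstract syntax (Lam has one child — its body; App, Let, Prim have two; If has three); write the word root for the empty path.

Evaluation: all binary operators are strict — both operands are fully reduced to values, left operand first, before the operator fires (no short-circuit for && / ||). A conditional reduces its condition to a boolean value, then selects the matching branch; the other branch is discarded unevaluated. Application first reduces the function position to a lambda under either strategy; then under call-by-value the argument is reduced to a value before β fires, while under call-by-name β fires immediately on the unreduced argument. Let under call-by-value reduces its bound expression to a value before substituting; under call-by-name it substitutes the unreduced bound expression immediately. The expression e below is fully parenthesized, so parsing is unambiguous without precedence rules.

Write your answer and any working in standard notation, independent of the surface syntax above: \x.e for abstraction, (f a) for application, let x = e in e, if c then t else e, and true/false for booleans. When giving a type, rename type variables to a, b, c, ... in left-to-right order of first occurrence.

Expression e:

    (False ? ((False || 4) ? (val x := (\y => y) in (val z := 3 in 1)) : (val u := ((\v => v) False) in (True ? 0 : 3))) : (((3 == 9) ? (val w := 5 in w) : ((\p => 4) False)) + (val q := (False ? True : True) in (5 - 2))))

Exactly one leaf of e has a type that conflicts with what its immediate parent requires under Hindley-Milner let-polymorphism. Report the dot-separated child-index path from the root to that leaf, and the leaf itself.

Answer: 1.0.1 : 4

Trace:
  unify Bool ~ Bool
  unify Bool ~ Bool
  unify Int ~ Bool
  FAIL: mismatch Int ~ Bool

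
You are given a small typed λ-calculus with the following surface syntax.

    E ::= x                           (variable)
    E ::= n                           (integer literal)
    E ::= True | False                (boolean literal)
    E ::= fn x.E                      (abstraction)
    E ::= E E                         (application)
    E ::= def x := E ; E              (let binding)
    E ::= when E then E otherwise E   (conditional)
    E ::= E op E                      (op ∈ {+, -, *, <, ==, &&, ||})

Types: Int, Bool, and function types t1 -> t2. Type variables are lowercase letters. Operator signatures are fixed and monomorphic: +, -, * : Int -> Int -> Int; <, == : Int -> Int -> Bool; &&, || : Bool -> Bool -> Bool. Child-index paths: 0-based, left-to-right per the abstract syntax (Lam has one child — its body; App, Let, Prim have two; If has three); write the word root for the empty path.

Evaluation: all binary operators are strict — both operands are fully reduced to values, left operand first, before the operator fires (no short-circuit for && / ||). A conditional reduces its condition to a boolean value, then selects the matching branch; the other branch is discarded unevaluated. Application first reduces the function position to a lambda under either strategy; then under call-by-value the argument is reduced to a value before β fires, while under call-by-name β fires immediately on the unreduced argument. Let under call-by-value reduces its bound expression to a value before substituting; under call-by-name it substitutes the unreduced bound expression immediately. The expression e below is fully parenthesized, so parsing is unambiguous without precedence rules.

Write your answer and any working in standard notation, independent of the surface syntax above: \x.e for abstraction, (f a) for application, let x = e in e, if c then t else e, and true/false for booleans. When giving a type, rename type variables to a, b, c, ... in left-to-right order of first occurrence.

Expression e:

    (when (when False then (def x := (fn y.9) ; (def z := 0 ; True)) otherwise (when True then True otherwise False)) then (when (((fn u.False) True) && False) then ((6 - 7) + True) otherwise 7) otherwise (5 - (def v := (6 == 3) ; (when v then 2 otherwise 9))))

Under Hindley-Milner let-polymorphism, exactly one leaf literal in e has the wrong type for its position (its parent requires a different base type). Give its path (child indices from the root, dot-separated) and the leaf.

Working:
  unify Bool ~ Bool
\y._ : a -> Int
let x : forall. a -> Int
let z : Int
  unify Bool ~ Bool
  unify Bool ~ Bool
  unify Bool ~ Bool
  unify Bool ~ Bool
\u._ : b -> Bool
  unify b -> Bool ~ Bool -> c
  unify b ~ Bool
  unify Bool ~ c
_ _ : Bool
  unify Bool ~ Bool
  unify Bool ~ Bool
  unify Bool ~ Bool
  unify Int ~ Int
  unify Int ~ Int
  unify Int ~ Int
  unify Bool ~ Int
  FAIL: mismatch Bool ~ Int

Answer: 1.1.1 : true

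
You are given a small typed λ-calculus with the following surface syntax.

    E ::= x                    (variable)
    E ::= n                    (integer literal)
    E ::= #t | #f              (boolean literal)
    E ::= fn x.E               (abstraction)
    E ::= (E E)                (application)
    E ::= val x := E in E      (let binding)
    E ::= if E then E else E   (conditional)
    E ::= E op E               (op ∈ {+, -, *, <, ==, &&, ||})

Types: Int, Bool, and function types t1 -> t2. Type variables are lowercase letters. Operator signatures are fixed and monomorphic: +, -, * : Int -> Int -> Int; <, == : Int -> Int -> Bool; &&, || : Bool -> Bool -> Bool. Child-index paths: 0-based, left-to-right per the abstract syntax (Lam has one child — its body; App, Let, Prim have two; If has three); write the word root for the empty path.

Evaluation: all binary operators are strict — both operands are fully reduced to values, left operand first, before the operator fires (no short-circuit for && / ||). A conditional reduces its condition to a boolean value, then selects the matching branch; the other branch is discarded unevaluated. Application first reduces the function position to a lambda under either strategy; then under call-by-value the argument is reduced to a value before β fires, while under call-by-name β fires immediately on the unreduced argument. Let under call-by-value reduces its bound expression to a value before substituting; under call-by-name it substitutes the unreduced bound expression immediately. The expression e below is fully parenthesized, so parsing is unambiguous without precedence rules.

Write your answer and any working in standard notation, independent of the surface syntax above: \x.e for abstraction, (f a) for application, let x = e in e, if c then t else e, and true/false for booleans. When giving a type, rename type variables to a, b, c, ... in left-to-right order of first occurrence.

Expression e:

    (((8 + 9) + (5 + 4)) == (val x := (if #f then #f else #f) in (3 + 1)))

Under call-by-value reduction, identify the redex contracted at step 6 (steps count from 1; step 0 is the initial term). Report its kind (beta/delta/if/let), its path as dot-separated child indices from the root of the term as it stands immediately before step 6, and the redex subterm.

Answer: delta at 1 : (3 + 1)

Trace:
step 0: (((8 + 9) + (5 + 4)) == (let x = (if false then false else false) in (3 + 1)))
step 1: [delta@0.0] ((17 + (5 + 4)) == (let x = (if false then false else false) in (3 + 1)))
step 2: [delta@0.1] ((17 + 9) == (let x = (if false then false else false) in (3 + 1)))
step 3: [delta@0] (26 == (let x = (if false then false else false) in (3 + 1)))
step 4: [if@1.0] (26 == (let x = false in (3 + 1)))
step 5: [let@1] (26 == (3 + 1))
step 6: [delta@1] (26 == 4)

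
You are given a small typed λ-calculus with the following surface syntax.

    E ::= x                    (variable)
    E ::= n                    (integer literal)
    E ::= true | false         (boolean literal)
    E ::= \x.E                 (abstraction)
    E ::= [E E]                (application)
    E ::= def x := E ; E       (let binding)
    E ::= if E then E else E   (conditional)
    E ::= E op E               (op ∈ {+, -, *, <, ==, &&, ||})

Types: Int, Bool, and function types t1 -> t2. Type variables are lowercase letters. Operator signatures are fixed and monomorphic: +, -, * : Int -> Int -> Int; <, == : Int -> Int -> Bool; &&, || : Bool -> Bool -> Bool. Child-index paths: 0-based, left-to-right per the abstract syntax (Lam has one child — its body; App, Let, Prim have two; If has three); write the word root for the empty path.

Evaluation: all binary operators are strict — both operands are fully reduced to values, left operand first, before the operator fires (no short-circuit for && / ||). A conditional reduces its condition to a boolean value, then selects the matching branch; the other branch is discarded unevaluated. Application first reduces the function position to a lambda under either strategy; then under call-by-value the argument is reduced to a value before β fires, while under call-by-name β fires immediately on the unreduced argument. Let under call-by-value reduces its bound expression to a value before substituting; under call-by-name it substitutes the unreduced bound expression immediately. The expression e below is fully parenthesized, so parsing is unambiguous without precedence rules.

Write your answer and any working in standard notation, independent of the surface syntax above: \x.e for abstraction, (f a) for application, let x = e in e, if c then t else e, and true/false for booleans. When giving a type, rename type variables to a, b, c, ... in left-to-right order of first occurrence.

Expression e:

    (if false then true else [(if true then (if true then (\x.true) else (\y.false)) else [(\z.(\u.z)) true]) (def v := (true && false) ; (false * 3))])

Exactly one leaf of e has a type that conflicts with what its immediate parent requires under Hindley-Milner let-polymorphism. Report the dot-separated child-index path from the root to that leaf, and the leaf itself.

Derivation:
  unify Bool ~ Bool
  unify Bool ~ Bool
  unify Bool ~ Bool
\x._ : a -> Bool
\y._ : b -> Bool
  unify a -> Bool ~ b -> Bool
  unify a ~ b
  unify Bool ~ Bool
z : c
\u._ : d -> c
\z._ : c -> d -> c
  unify c -> d -> c ~ Bool -> e
  unify c ~ Bool
  unify d -> Bool ~ e
_ _ : d -> Bool
  unify b -> Bool ~ d -> Bool
  unify b ~ d
  unify Bool ~ Bool
  unify Bool ~ Bool
  unify Bool ~ Bool
let v : Bool
  unify Bool ~ Int
  FAIL: mismatch Bool ~ Int

Answer: 2.1.1.0 : false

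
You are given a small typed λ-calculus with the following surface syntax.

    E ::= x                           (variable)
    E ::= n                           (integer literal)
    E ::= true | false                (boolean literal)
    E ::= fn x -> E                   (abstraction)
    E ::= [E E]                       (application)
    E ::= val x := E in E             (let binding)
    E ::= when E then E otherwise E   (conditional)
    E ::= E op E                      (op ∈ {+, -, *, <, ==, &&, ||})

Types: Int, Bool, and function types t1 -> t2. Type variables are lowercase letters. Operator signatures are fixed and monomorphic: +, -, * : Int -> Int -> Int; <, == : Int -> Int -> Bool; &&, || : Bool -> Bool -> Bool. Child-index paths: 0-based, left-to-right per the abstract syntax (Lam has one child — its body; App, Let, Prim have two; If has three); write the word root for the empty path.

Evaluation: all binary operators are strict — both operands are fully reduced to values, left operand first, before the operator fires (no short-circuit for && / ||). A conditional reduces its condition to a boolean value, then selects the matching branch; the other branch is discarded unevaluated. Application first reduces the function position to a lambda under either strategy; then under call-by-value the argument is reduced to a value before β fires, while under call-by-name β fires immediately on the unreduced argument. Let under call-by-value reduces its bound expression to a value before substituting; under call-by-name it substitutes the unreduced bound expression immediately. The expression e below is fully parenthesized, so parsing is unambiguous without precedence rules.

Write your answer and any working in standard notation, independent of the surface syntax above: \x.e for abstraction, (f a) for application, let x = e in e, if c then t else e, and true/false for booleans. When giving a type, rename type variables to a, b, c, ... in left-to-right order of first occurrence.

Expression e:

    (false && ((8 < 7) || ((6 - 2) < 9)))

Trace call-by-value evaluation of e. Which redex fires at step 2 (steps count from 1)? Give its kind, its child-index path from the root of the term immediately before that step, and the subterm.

Answer: delta at 1.1.0 : (6 - 2)

Trace:
step 0: (false && ((8 < 7) || ((6 - 2) < 9)))
step 1: [delta@1.0] (false && (false || ((6 - 2) < 9)))
step 2: [delta@1.1.0] (false && (false || (4 < 9)))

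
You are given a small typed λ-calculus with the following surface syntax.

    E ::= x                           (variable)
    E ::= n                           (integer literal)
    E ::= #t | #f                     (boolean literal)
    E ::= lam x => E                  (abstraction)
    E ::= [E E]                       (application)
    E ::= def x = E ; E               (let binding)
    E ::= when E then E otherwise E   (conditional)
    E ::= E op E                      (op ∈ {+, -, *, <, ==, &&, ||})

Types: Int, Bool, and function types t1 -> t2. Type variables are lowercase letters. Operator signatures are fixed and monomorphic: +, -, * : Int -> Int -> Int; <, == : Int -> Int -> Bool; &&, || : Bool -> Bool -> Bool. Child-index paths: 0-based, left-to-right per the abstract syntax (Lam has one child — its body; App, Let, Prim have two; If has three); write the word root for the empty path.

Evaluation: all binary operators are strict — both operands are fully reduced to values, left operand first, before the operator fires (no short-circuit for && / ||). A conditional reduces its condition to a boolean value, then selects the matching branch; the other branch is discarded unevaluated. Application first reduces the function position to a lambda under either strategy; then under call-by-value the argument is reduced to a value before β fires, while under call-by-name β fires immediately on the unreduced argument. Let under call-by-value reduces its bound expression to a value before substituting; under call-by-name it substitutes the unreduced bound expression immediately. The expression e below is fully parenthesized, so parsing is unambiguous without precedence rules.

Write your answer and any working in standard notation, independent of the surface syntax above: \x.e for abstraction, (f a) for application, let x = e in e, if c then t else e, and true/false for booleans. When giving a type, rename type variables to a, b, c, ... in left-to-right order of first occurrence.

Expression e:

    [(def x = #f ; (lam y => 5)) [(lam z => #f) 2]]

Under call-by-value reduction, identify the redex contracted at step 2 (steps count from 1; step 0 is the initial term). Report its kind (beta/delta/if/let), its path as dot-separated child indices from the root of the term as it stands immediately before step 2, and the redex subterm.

Trace:
step 0: ((let x = false in (\y.5)) ((\z.false) 2))
step 1: [let@0] ((\y.5) ((\z.false) 2))
step 2: [beta@1] ((\y.5) false)

Answer: beta at 1 : ((\z.false) 2)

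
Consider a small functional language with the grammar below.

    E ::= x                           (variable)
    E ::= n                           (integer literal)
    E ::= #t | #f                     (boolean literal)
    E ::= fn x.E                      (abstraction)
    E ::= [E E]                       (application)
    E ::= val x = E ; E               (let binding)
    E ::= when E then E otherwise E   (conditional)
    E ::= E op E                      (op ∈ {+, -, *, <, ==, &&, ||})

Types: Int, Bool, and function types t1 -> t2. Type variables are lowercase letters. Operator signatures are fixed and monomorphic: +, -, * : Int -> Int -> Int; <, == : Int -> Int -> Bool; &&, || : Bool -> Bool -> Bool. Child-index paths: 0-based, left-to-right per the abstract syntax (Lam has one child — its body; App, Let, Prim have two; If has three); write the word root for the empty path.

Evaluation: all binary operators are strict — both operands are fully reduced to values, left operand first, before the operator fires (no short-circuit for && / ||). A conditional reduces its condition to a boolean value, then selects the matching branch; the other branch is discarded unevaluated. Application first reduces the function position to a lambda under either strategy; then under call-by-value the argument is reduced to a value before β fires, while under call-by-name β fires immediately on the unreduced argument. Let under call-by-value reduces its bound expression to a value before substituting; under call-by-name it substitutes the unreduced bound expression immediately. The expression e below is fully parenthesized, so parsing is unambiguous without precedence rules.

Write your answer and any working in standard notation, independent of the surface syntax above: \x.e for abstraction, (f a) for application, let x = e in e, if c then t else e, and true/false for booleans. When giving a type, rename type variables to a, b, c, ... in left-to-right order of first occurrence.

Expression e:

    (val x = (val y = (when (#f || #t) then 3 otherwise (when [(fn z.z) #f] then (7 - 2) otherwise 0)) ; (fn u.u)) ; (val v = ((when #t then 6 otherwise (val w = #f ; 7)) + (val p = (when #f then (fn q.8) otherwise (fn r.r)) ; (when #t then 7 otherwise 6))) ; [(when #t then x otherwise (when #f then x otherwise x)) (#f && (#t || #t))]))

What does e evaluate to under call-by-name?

Derivation:
step 0: (let x = (let y = (if (false || true) then 3 else (if ((\z.z) false) then (7 - 2) else 0)) in (\u.u)) in (let v = ((if true then 6 else (let w = false in 7)) + (let p = (if false then (\q.8) else (\r.r)) in (if true then 7 else 6))) in ((if true then x else (if false then x else x)) (false && (true || true)))))
step 1: [let@root] (let v = ((if true then 6 else (let w = false in 7)) + (let p = (if false then (\q.8) else (\r.r)) in (if true then 7 else 6))) in ((if true then (let y = (if (false || true) then 3 else (if ((\z.z) false) then (7 - 2) else 0)) in (\u.u)) else (if false then (let y = (if (false || true) then 3 else (if ((\z.z) false) then (7 - 2) else 0)) in (\u.u)) else (let y = (if (false || true) then 3 else (if ((\z.z) false) then (7 - 2) else 0)) in (\u.u)))) (false && (true || true))))
step 2: [let@root] ((if true then (let y = (if (false || true) then 3 else (if ((\z.z) false) then (7 - 2) else 0)) in (\u.u)) else (if false then (let y = (if (false || true) then 3 else (if ((\z.z) false) then (7 - 2) else 0)) in (\u.u)) else (let y = (if (false || true) then 3 else (if ((\z.z) false) then (7 - 2) else 0)) in (\u.u)))) (false && (true || true)))
step 3: [if@0] ((let y = (if (false || true) then 3 else (if ((\z.z) false) then (7 - 2) else 0)) in (\u.u)) (false && (true || true)))
step 4: [let@0] ((\u.u) (false && (true || true)))
step 5: [beta@root] (false && (true || true))
step 6: [delta@1] (false && true)
step 7: [delta@root] false

Answer: false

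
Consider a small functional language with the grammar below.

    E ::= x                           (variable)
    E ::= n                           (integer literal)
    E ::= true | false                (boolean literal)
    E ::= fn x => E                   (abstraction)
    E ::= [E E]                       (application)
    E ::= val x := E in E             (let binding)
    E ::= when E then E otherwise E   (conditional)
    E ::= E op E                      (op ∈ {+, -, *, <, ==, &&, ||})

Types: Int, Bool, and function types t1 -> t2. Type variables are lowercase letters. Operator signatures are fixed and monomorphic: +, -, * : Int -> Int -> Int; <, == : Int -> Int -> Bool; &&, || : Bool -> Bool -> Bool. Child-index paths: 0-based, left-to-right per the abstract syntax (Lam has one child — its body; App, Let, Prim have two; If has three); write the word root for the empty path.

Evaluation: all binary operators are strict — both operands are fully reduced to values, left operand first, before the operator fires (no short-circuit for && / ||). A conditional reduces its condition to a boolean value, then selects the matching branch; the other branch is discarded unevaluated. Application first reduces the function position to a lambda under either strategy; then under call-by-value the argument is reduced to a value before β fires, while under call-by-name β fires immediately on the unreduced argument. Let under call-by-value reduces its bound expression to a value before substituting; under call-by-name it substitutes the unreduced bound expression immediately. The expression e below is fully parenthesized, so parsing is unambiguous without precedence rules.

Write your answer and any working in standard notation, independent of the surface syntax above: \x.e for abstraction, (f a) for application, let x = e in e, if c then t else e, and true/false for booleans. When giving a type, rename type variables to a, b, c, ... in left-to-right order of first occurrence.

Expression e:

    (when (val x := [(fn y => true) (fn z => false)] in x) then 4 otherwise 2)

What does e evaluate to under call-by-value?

Working:
step 0: (if (let x = ((\y.true) (\z.false)) in x) then 4 else 2)
step 1: [beta@0.0] (if (let x = true in x) then 4 else 2)
step 2: [let@0] (if true then 4 else 2)
step 3: [if@root] 4

Answer: 4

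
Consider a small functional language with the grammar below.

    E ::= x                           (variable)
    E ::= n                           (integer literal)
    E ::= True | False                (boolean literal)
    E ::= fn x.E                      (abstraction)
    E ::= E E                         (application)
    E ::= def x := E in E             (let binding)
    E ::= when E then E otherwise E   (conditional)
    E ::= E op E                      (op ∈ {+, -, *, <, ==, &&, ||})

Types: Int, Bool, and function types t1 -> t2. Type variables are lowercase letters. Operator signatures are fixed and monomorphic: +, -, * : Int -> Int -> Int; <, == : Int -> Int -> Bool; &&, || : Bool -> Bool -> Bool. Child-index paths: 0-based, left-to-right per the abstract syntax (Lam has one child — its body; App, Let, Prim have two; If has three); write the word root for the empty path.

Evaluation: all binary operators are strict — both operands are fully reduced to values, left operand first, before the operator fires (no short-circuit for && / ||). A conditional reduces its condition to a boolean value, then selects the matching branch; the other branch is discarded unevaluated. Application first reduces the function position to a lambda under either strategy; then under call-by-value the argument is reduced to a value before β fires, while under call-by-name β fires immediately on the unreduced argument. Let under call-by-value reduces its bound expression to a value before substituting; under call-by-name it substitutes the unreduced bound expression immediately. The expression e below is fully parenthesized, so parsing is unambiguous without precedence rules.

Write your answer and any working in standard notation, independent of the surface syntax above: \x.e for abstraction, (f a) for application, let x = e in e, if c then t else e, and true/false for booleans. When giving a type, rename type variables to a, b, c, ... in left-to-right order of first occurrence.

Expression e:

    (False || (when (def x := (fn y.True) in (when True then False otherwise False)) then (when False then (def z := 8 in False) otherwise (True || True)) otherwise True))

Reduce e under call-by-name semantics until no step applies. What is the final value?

Working:
step 0: (false || (if (let x = (\y.true) in (if true then false else false)) then (if false then (let z = 8 in false) else (true || true)) else true))
step 1: [let@1.0] (false || (if (if true then false else false) then (if false then (let z = 8 in false) else (true || true)) else true))
step 2: [if@1.0] (false || (if false then (if false then (let z = 8 in false) else (true || true)) else true))
step 3: [if@1] (false || true)
step 4: [delta@root] true

Answer: true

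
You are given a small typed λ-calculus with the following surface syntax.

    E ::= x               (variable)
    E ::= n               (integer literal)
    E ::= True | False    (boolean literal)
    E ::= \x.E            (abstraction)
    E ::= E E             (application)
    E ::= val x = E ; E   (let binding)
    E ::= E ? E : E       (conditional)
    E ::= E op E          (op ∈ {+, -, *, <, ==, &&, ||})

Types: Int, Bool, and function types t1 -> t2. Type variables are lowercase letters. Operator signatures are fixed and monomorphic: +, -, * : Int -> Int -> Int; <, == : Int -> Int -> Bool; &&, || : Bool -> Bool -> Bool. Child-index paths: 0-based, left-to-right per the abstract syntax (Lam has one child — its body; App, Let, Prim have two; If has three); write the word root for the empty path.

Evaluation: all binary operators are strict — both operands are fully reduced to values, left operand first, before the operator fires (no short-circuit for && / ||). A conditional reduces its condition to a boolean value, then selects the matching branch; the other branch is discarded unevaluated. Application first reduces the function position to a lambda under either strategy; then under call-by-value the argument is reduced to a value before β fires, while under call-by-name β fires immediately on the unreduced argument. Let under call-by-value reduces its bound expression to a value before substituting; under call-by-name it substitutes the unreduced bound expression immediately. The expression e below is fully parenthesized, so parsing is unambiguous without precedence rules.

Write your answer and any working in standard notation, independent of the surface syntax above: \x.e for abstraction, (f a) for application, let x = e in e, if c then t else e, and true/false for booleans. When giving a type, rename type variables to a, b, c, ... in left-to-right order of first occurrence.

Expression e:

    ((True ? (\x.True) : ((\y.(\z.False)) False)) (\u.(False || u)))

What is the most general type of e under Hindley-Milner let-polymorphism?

Answer: Bool

Trace:
  unify Bool ~ Bool
\x._ : a -> Bool
\z._ : c -> Bool
\y._ : b -> c -> Bool
  unify b -> c -> Bool ~ Bool -> d
  unify b ~ Bool
  unify c -> Bool ~ d
_ _ : c -> Bool
  unify a -> Bool ~ c -> Bool
  unify a ~ c
  unify Bool ~ Bool
  unify Bool ~ Bool
u : e
  unify e ~ Bool
\u._ : Bool -> Bool
  unify c -> Bool ~ (Bool -> Bool) -> f
  unify c ~ Bool -> Bool
  unify Bool ~ f
_ _ : Bool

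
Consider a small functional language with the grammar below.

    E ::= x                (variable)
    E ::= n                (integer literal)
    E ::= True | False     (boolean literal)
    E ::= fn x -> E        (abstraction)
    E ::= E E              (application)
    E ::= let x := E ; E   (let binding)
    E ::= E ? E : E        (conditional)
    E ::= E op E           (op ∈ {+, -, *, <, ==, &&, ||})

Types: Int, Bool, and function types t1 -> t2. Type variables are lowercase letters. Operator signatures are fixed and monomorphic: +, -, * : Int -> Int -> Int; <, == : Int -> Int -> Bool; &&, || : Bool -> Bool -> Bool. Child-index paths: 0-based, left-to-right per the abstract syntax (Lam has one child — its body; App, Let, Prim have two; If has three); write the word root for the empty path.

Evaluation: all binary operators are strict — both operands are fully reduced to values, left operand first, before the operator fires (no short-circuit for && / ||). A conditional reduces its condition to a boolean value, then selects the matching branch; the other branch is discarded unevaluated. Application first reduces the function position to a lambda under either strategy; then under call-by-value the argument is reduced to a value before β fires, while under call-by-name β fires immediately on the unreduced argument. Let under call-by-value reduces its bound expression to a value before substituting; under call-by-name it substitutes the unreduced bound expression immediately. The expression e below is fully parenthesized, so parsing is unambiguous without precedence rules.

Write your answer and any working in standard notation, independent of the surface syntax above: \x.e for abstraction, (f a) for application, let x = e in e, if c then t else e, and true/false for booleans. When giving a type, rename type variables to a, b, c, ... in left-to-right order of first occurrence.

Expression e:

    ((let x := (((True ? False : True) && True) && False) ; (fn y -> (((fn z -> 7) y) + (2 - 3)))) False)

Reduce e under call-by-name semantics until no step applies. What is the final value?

Answer: 6

Derivation:
step 0: ((let x = (((if true then false else true) && true) && false) in (\y.(((\z.7) y) + (2 - 3)))) false)
step 1: [let@0] ((\y.(((\z.7) y) + (2 - 3))) false)
step 2: [beta@root] (((\z.7) false) + (2 - 3))
step 3: [beta@0] (7 + (2 - 3))
step 4: [delta@1] (7 + -1)
step 5: [delta@root] 6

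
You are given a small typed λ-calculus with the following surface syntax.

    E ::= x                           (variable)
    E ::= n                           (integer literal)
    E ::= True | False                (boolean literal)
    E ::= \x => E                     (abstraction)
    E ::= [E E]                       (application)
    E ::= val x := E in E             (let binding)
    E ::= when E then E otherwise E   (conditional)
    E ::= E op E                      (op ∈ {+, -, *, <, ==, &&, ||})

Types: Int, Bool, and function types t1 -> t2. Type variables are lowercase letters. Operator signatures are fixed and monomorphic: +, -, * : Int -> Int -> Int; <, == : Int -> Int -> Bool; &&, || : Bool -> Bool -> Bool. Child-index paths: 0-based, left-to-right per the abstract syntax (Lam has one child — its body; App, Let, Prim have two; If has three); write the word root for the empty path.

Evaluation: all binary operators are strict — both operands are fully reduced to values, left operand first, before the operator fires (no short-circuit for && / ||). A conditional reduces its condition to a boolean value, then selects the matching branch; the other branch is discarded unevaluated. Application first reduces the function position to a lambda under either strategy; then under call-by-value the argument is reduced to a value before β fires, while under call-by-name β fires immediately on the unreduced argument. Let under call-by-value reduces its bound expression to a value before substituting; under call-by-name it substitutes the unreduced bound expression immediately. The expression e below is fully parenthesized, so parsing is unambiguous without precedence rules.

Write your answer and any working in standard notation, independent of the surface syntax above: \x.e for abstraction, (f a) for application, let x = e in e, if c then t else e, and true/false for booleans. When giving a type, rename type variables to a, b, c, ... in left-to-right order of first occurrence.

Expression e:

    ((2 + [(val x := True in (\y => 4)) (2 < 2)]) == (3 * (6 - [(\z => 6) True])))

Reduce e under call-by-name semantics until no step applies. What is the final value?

Answer: false

Trace:
step 0: ((2 + ((let x = true in (\y.4)) (2 < 2))) == (3 * (6 - ((\z.6) true))))
step 1: [let@0.1.0] ((2 + ((\y.4) (2 < 2))) == (3 * (6 - ((\z.6) true))))
step 2: [beta@0.1] ((2 + 4) == (3 * (6 - ((\z.6) true))))
step 3: [delta@0] (6 == (3 * (6 - ((\z.6) true))))
step 4: [beta@1.1.1] (6 == (3 * (6 - 6)))
step 5: [delta@1.1] (6 == (3 * 0))
step 6: [delta@1] (6 == 0)
step 7: [delta@root] false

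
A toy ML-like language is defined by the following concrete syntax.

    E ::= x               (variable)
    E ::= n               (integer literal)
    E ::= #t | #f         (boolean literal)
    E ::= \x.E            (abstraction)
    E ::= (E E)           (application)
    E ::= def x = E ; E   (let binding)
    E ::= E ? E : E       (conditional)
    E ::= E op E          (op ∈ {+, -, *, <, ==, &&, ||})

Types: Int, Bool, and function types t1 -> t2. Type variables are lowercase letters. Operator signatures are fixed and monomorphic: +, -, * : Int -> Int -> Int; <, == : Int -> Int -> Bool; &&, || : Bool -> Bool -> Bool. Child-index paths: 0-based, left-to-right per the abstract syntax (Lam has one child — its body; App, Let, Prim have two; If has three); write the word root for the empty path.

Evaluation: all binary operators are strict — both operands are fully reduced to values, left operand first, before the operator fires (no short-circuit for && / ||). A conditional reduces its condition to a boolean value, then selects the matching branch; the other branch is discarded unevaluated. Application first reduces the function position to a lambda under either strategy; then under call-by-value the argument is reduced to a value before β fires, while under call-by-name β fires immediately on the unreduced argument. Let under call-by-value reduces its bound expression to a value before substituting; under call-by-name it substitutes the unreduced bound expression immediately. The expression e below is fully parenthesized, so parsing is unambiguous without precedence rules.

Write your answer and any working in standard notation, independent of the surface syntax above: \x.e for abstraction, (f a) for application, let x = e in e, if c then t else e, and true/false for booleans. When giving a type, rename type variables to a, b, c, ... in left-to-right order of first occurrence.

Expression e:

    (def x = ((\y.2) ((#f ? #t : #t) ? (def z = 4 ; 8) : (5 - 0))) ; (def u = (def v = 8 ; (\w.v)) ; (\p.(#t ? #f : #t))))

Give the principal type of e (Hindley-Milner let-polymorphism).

Answer: a -> Bool

Trace:
\y._ : a -> Int
  unify Bool ~ Bool
  unify Bool ~ Bool
  unify Bool ~ Bool
let z : Int
  unify Int ~ Int
  unify Int ~ Int
  unify Int ~ Int
  unify a -> Int ~ Int -> b
  unify a ~ Int
  unify Int ~ b
_ _ : Int
let x : Int
let v : Int
v : Int
\w._ : c -> Int
let u : forall. c -> Int
  unify Bool ~ Bool
  unify Bool ~ Bool
\p._ : d -> Bool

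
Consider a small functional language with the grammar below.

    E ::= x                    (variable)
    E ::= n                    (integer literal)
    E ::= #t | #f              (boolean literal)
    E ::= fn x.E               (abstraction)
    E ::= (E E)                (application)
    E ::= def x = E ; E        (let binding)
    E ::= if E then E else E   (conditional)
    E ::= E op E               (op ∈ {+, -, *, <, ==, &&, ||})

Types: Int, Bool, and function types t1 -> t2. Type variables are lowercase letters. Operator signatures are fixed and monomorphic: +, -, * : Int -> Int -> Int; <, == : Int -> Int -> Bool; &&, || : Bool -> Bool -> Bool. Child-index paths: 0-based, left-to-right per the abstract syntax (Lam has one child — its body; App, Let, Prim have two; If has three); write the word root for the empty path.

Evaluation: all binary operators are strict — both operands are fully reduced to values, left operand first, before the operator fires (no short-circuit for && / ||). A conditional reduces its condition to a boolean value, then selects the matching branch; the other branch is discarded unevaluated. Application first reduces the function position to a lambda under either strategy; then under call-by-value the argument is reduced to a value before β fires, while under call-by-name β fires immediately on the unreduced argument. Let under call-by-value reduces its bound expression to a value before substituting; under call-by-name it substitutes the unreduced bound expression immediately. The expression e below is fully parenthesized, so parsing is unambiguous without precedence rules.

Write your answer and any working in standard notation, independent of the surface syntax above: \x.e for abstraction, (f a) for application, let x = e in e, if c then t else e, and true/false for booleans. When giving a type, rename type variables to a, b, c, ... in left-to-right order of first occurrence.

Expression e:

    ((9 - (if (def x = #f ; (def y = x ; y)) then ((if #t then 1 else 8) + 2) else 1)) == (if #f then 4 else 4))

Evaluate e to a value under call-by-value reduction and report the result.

Derivation:
step 0: ((9 - (if (let x = false in (let y = x in y)) then ((if true then 1 else 8) + 2) else 1)) == (if false then 4 else 4))
step 1: [let@0.1.0] ((9 - (if (let y = false in y) then ((if true then 1 else 8) + 2) else 1)) == (if false then 4 else 4))
step 2: [let@0.1.0] ((9 - (if false then ((if true then 1 else 8) + 2) else 1)) == (if false then 4 else 4))
step 3: [if@0.1] ((9 - 1) == (if false then 4 else 4))
step 4: [delta@0] (8 == (if false then 4 else 4))
step 5: [if@1] (8 == 4)
step 6: [delta@root] false

Answer: false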